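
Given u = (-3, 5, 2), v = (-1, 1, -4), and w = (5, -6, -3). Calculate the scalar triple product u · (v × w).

v × w:
i: 1·(-3) - (-4)·(-6) = -3 - 24 = -27
j: (-4)·5 - (-1)·(-3) = -20 - 3 = -23
k: (-1)·(-6) - 1·5 = 6 - 5 = 1
v × w = (-27, -23, 1)
u · (v × w) = (-3)·(-27) + 5·(-23) + 2·1 = 81 - 115 + 2 = -32

-32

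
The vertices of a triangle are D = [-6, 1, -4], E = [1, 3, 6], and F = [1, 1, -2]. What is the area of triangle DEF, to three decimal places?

28.931

DE = (7, 2, 10),  DF = (7, 0, 2)
i: 2·2 - 10·0 = 4 - 0 = 4
j: 10·7 - 7·2 = 70 - 14 = 56
k: 7·0 - 2·7 = 0 - 14 = -14
DE × DF = (4, 56, -14)
|DE × DF| = √3348 ≈ 57.8619
area = ½ · 57.8619 ≈ 28.931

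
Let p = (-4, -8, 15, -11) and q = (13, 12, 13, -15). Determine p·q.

p · q = (-4)·13 + (-8)·12 + 15·13 + (-11)·(-15) = -52 - 96 + 195 + 165 = 212

212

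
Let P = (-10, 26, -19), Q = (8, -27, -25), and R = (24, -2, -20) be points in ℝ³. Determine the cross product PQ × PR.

PQ = (18, -53, -6)
PR = (34, -28, -1)
i: (-53)·(-1) - (-6)·(-28) = 53 - 168 = -115
j: (-6)·34 - 18·(-1) = -204 - (-18) = -186
k: 18·(-28) - (-53)·34 = -504 - (-1802) = 1298
PQ × PR = (-115, -186, 1298)

(-115, -186, 1298)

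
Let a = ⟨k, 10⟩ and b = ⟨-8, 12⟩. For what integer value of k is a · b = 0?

15

a · b = k·(-8) + 10·12 = 120 - 8k
Set equal to 0: -8k = -120, so k = 15.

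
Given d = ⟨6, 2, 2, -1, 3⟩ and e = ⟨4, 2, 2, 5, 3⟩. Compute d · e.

d · e = 6·4 + 2·2 + 2·2 + (-1)·5 + 3·3 = 24 + 4 + 4 - 5 + 9 = 36

36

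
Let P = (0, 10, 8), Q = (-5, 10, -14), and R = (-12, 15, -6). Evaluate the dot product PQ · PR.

368

PQ = Q − P = (-5, 0, -22)
PR = R − P = (-12, 5, -14)
PQ · PR = (-5)·(-12) + 0·5 + (-22)·(-14) = 60 + 0 + 308 = 368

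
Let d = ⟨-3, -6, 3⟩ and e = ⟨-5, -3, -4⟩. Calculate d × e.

(33, -27, -21)

i: (-6)·(-4) - 3·(-3) = 24 - (-9) = 33
j: 3·(-5) - (-3)·(-4) = -15 - 12 = -27
k: (-3)·(-3) - (-6)·(-5) = 9 - 30 = -21
d × e = (33, -27, -21)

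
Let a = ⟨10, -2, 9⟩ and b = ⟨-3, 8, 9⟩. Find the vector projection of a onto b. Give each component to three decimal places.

a · b = 10·(-3) + (-2)·8 + 9·9 = -30 - 16 + 81 = 35
|b|² = 9 + 64 + 81 = 154
proj_b a = (35/154) · (-3, 8, 9) ≈ (-0.682, 1.818, 2.045)

(-0.682, 1.818, 2.045)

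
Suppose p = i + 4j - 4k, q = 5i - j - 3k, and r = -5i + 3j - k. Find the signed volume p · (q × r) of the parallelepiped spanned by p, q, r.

50

q × r:
i: (-1)·(-1) - (-3)·3 = 1 - (-9) = 10
j: (-3)·(-5) - 5·(-1) = 15 - (-5) = 20
k: 5·3 - (-1)·(-5) = 15 - 5 = 10
q × r = (10, 20, 10)
p · (q × r) = 1·10 + 4·20 + (-4)·10 = 10 + 80 - 40 = 50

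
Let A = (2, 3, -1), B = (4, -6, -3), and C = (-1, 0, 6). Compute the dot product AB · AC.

7

AB = B − A = (2, -9, -2)
AC = C − A = (-3, -3, 7)
AB · AC = 2·(-3) + (-9)·(-3) + (-2)·7 = -6 + 27 - 14 = 7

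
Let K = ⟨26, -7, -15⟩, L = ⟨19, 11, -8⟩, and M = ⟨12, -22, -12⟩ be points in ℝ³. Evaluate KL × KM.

(159, -77, 357)

KL = (-7, 18, 7)
KM = (-14, -15, 3)
i: 18·3 - 7·(-15) = 54 - (-105) = 159
j: 7·(-14) - (-7)·3 = -98 - (-21) = -77
k: (-7)·(-15) - 18·(-14) = 105 - (-252) = 357
KL × KM = (159, -77, 357)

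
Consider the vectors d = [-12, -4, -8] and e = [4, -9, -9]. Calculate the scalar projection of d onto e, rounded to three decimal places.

d · e = (-12)·4 + (-4)·(-9) + (-8)·(-9) = -48 + 36 + 72 = 60
|e| = √(16 + 81 + 81) = √178 ≈ 13.3417
comp_e d = 60 / √178 ≈ 4.497

4.497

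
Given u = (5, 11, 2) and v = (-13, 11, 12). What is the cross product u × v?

(110, -86, 198)

i: 11·12 - 2·11 = 132 - 22 = 110
j: 2·(-13) - 5·12 = -26 - 60 = -86
k: 5·11 - 11·(-13) = 55 - (-143) = 198
u × v = (110, -86, 198)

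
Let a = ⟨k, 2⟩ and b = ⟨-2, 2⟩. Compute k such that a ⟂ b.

2

a · b = k·(-2) + 2·2 = 4 - 2k
Set equal to 0: -2k = -4, so k = 2.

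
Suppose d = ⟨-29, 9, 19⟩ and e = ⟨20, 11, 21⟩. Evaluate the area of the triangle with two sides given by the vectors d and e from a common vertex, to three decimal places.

553.968

i: 9·21 - 19·11 = 189 - 209 = -20
j: 19·20 - (-29)·21 = 380 - (-609) = 989
k: (-29)·11 - 9·20 = -319 - 180 = -499
d × e = (-20, 989, -499)
|d × e| = √((-20)² + 989² + (-499)²) = √1227522 ≈ 1107.9359
area = ½ · 1107.9359 ≈ 553.968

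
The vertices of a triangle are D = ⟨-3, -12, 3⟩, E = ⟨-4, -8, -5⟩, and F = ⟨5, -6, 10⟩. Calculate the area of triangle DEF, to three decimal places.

DE = (-1, 4, -8),  DF = (8, 6, 7)
i: 4·7 - (-8)·6 = 28 - (-48) = 76
j: (-8)·8 - (-1)·7 = -64 - (-7) = -57
k: (-1)·6 - 4·8 = -6 - 32 = -38
DE × DF = (76, -57, -38)
|DE × DF| = √10469 ≈ 102.3181
area = ½ · 102.3181 ≈ 51.159

51.159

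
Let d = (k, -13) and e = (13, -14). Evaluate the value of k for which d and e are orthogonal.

d · e = k·13 + (-13)·(-14) = 182 + 13k
Set equal to 0: 13k = -182, so k = -14.

-14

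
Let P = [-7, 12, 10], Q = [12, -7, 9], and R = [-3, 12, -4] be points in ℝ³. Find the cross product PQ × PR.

PQ = (19, -19, -1)
PR = (4, 0, -14)
i: (-19)·(-14) - (-1)·0 = 266 - 0 = 266
j: (-1)·4 - 19·(-14) = -4 - (-266) = 262
k: 19·0 - (-19)·4 = 0 - (-76) = 76
PQ × PR = (266, 262, 76)

(266, 262, 76)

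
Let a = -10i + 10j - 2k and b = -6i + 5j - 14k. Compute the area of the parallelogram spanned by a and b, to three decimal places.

i: 10·(-14) - (-2)·5 = -140 - (-10) = -130
j: (-2)·(-6) - (-10)·(-14) = 12 - 140 = -128
k: (-10)·5 - 10·(-6) = -50 - (-60) = 10
a × b = (-130, -128, 10)
|a × b| = √((-130)² + (-128)² + 10²) = √33384 ≈ 182.7129

182.713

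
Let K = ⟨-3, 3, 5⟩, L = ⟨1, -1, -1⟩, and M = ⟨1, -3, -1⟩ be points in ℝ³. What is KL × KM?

(-12, 0, -8)

KL = (4, -4, -6)
KM = (4, -6, -6)
i: (-4)·(-6) - (-6)·(-6) = 24 - 36 = -12
j: (-6)·4 - 4·(-6) = -24 - (-24) = 0
k: 4·(-6) - (-4)·4 = -24 - (-16) = -8
KL × KM = (-12, 0, -8)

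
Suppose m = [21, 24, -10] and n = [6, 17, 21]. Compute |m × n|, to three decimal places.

i: 24·21 - (-10)·17 = 504 - (-170) = 674
j: (-10)·6 - 21·21 = -60 - 441 = -501
k: 21·17 - 24·6 = 357 - 144 = 213
m × n = (674, -501, 213)
|m × n| = √(674² + (-501)² + 213²) = √750646 ≈ 866.3983

866.398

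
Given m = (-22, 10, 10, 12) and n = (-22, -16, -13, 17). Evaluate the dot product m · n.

m · n = (-22)·(-22) + 10·(-16) + 10·(-13) + 12·17 = 484 - 160 - 130 + 204 = 398

398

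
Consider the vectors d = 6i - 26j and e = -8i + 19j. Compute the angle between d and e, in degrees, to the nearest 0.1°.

d · e = 6·(-8) + (-26)·19 = -48 - 494 = -542
|d|² = 36 + 676 = 712,  |d| = √712 ≈ 26.683328
|e|² = 64 + 361 = 425,  |e| = √425 ≈ 20.615528
cos θ = -542 / (26.683328 · 20.615528) ≈ -0.98529
θ = arccos(-0.98529) ≈ 170.2°

170.2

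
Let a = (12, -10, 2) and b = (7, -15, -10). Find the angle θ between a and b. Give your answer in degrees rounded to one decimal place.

45.4

a · b = 12·7 + (-10)·(-15) + 2·(-10) = 84 + 150 - 20 = 214
|a|² = 144 + 100 + 4 = 248,  |a| = √248 ≈ 15.748016
|b|² = 49 + 225 + 100 = 374,  |b| = √374 ≈ 19.339080
cos θ = 214 / (15.748016 · 19.339080) ≈ 0.70267
θ = arccos(0.70267) ≈ 45.4°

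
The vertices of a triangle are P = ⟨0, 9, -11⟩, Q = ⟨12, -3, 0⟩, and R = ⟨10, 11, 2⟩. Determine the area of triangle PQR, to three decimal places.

116.765

PQ = (12, -12, 11),  PR = (10, 2, 13)
i: (-12)·13 - 11·2 = -156 - 22 = -178
j: 11·10 - 12·13 = 110 - 156 = -46
k: 12·2 - (-12)·10 = 24 - (-120) = 144
PQ × PR = (-178, -46, 144)
|PQ × PR| = √54536 ≈ 233.5294
area = ½ · 233.5294 ≈ 116.765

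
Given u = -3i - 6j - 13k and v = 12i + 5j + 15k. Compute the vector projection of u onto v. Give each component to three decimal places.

u · v = (-3)·12 + (-6)·5 + (-13)·15 = -36 - 30 - 195 = -261
|v|² = 144 + 25 + 225 = 394
proj_v u = (-261/394) · (12, 5, 15) ≈ (-7.949, -3.312, -9.937)

(-7.949, -3.312, -9.937)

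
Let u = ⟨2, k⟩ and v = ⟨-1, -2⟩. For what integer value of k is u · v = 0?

u · v = 2·(-1) + k·(-2) = -2 - 2k
Set equal to 0: -2k = 2, so k = -1.

-1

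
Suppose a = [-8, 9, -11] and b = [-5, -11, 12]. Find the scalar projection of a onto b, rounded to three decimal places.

-11.216

a · b = (-8)·(-5) + 9·(-11) + (-11)·12 = 40 - 99 - 132 = -191
|b| = √(25 + 121 + 144) = √290 ≈ 17.0294
comp_b a = -191 / √290 ≈ -11.216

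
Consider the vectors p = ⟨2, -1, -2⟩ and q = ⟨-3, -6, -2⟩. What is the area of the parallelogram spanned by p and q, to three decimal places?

i: (-1)·(-2) - (-2)·(-6) = 2 - 12 = -10
j: (-2)·(-3) - 2·(-2) = 6 - (-4) = 10
k: 2·(-6) - (-1)·(-3) = -12 - 3 = -15
p × q = (-10, 10, -15)
|p × q| = √((-10)² + 10² + (-15)²) = √425 ≈ 20.6155

20.616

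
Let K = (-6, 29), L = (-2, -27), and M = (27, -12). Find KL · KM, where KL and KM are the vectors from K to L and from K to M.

2428

KL = L − K = (4, -56)
KM = M − K = (33, -41)
KL · KM = 4·33 + (-56)·(-41) = 132 + 2296 = 2428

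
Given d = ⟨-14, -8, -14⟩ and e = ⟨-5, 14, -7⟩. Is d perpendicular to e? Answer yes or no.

no

d · e = (-14)·(-5) + (-8)·14 + (-14)·(-7) = 70 - 112 + 98 = 56
Nonzero, so the vectors are not orthogonal.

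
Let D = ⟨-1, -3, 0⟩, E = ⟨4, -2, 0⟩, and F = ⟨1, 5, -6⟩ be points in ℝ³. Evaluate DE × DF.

(-6, 30, 38)

DE = (5, 1, 0)
DF = (2, 8, -6)
i: 1·(-6) - 0·8 = -6 - 0 = -6
j: 0·2 - 5·(-6) = 0 - (-30) = 30
k: 5·8 - 1·2 = 40 - 2 = 38
DE × DF = (-6, 30, 38)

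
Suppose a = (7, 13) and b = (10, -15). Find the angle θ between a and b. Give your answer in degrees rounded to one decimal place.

a · b = 7·10 + 13·(-15) = 70 - 195 = -125
|a|² = 49 + 169 = 218,  |a| = √218 ≈ 14.764823
|b|² = 100 + 225 = 325,  |b| = √325 ≈ 18.027756
cos θ = -125 / (14.764823 · 18.027756) ≈ -0.46961
θ = arccos(-0.46961) ≈ 118.0°

118.0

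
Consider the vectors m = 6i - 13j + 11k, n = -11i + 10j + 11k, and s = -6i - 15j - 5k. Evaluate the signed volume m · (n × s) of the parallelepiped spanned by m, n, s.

4738

n × s:
i: 10·(-5) - 11·(-15) = -50 - (-165) = 115
j: 11·(-6) - (-11)·(-5) = -66 - 55 = -121
k: (-11)·(-15) - 10·(-6) = 165 - (-60) = 225
n × s = (115, -121, 225)
m · (n × s) = 6·115 + (-13)·(-121) + 11·225 = 690 + 1573 + 2475 = 4738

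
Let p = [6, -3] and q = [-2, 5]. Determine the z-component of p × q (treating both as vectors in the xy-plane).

24

6·5 - (-3)·(-2) = 30 - 6 = 24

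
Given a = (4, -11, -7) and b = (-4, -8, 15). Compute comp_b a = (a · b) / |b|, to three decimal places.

a · b = 4·(-4) + (-11)·(-8) + (-7)·15 = -16 + 88 - 105 = -33
|b| = √(16 + 64 + 225) = √305 ≈ 17.4642
comp_b a = -33 / √305 ≈ -1.890

-1.890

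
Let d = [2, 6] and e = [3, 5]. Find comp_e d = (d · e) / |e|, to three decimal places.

d · e = 2·3 + 6·5 = 6 + 30 = 36
|e| = √(9 + 25) = √34 ≈ 5.8310
comp_e d = 36 / √34 ≈ 6.174

6.174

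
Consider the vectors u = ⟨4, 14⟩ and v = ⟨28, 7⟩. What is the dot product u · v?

210

u · v = 4·28 + 14·7 = 112 + 98 = 210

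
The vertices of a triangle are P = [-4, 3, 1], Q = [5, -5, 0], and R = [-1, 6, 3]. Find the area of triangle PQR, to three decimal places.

28.333

PQ = (9, -8, -1),  PR = (3, 3, 2)
i: (-8)·2 - (-1)·3 = -16 - (-3) = -13
j: (-1)·3 - 9·2 = -3 - 18 = -21
k: 9·3 - (-8)·3 = 27 - (-24) = 51
PQ × PR = (-13, -21, 51)
|PQ × PR| = √3211 ≈ 56.6657
area = ½ · 56.6657 ≈ 28.333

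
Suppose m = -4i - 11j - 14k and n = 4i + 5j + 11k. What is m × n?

i: (-11)·11 - (-14)·5 = -121 - (-70) = -51
j: (-14)·4 - (-4)·11 = -56 - (-44) = -12
k: (-4)·5 - (-11)·4 = -20 - (-44) = 24
m × n = (-51, -12, 24)

(-51, -12, 24)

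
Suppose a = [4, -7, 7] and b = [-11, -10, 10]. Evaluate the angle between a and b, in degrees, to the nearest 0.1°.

59.9

a · b = 4·(-11) + (-7)·(-10) + 7·10 = -44 + 70 + 70 = 96
|a|² = 16 + 49 + 49 = 114,  |a| = √114 ≈ 10.677078
|b|² = 121 + 100 + 100 = 321,  |b| = √321 ≈ 17.916473
cos θ = 96 / (10.677078 · 17.916473) ≈ 0.50184
θ = arccos(0.50184) ≈ 59.9°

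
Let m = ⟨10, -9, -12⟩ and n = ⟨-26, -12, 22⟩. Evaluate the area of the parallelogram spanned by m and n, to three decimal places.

500.743

i: (-9)·22 - (-12)·(-12) = -198 - 144 = -342
j: (-12)·(-26) - 10·22 = 312 - 220 = 92
k: 10·(-12) - (-9)·(-26) = -120 - 234 = -354
m × n = (-342, 92, -354)
|m × n| = √((-342)² + 92² + (-354)²) = √250744 ≈ 500.7434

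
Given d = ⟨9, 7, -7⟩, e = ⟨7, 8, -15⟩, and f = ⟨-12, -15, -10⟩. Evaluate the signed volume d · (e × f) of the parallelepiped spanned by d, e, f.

-932

e × f:
i: 8·(-10) - (-15)·(-15) = -80 - 225 = -305
j: (-15)·(-12) - 7·(-10) = 180 - (-70) = 250
k: 7·(-15) - 8·(-12) = -105 - (-96) = -9
e × f = (-305, 250, -9)
d · (e × f) = 9·(-305) + 7·250 + (-7)·(-9) = -2745 + 1750 + 63 = -932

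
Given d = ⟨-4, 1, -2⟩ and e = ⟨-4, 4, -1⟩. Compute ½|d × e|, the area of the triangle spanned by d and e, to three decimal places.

i: 1·(-1) - (-2)·4 = -1 - (-8) = 7
j: (-2)·(-4) - (-4)·(-1) = 8 - 4 = 4
k: (-4)·4 - 1·(-4) = -16 - (-4) = -12
d × e = (7, 4, -12)
|d × e| = √(7² + 4² + (-12)²) = √209 ≈ 14.4568
area = ½ · 14.4568 ≈ 7.228

7.228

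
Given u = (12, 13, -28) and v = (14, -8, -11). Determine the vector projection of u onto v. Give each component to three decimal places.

u · v = 12·14 + 13·(-8) + (-28)·(-11) = 168 - 104 + 308 = 372
|v|² = 196 + 64 + 121 = 381
proj_v u = (372/381) · (14, -8, -11) ≈ (13.669, -7.811, -10.740)

(13.669, -7.811, -10.740)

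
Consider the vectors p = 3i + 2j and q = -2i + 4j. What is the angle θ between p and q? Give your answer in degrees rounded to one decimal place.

82.9

p · q = 3·(-2) + 2·4 = -6 + 8 = 2
|p|² = 9 + 4 = 13,  |p| = √13 ≈ 3.605551
|q|² = 4 + 16 = 20,  |q| = √20 ≈ 4.472136
cos θ = 2 / (3.605551 · 4.472136) ≈ 0.12403
θ = arccos(0.12403) ≈ 82.9°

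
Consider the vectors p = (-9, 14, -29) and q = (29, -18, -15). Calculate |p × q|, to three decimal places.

i: 14·(-15) - (-29)·(-18) = -210 - 522 = -732
j: (-29)·29 - (-9)·(-15) = -841 - 135 = -976
k: (-9)·(-18) - 14·29 = 162 - 406 = -244
p × q = (-732, -976, -244)
|p × q| = √((-732)² + (-976)² + (-244)²) = √1547936 ≈ 1244.1608

1244.161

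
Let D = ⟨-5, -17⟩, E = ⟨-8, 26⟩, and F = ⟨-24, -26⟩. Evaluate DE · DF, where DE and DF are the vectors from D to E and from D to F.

DE = E − D = (-3, 43)
DF = F − D = (-19, -9)
DE · DF = (-3)·(-19) + 43·(-9) = 57 - 387 = -330

-330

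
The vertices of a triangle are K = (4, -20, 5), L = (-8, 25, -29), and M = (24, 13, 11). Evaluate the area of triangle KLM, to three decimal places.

KL = (-12, 45, -34),  KM = (20, 33, 6)
i: 45·6 - (-34)·33 = 270 - (-1122) = 1392
j: (-34)·20 - (-12)·6 = -680 - (-72) = -608
k: (-12)·33 - 45·20 = -396 - 900 = -1296
KL × KM = (1392, -608, -1296)
|KL × KM| = √3986944 ≈ 1996.7333
area = ½ · 1996.7333 ≈ 998.367

998.367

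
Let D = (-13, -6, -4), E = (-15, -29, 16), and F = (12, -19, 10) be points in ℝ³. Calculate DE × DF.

(-62, 528, 601)

DE = (-2, -23, 20)
DF = (25, -13, 14)
i: (-23)·14 - 20·(-13) = -322 - (-260) = -62
j: 20·25 - (-2)·14 = 500 - (-28) = 528
k: (-2)·(-13) - (-23)·25 = 26 - (-575) = 601
DE × DF = (-62, 528, 601)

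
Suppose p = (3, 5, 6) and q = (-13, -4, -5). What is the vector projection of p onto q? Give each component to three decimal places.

p · q = 3·(-13) + 5·(-4) + 6·(-5) = -39 - 20 - 30 = -89
|q|² = 169 + 16 + 25 = 210
proj_q p = (-89/210) · (-13, -4, -5) ≈ (5.510, 1.695, 2.119)

(5.510, 1.695, 2.119)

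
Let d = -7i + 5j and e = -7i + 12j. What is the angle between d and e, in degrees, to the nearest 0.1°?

24.2

d · e = (-7)·(-7) + 5·12 = 49 + 60 = 109
|d|² = 49 + 25 = 74,  |d| = √74 ≈ 8.602325
|e|² = 49 + 144 = 193,  |e| = √193 ≈ 13.892444
cos θ = 109 / (8.602325 · 13.892444) ≈ 0.91208
θ = arccos(0.91208) ≈ 24.2°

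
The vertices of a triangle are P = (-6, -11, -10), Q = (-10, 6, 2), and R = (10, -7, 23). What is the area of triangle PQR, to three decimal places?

335.816

PQ = (-4, 17, 12),  PR = (16, 4, 33)
i: 17·33 - 12·4 = 561 - 48 = 513
j: 12·16 - (-4)·33 = 192 - (-132) = 324
k: (-4)·4 - 17·16 = -16 - 272 = -288
PQ × PR = (513, 324, -288)
|PQ × PR| = √451089 ≈ 671.6316
area = ½ · 671.6316 ≈ 335.816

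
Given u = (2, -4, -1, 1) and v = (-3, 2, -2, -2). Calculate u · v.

u · v = 2·(-3) + (-4)·2 + (-1)·(-2) + 1·(-2) = -6 - 8 + 2 - 2 = -14

-14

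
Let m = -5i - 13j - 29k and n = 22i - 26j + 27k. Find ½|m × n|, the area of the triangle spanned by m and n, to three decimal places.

641.695

i: (-13)·27 - (-29)·(-26) = -351 - 754 = -1105
j: (-29)·22 - (-5)·27 = -638 - (-135) = -503
k: (-5)·(-26) - (-13)·22 = 130 - (-286) = 416
m × n = (-1105, -503, 416)
|m × n| = √((-1105)² + (-503)² + 416²) = √1647090 ≈ 1283.3900
area = ½ · 1283.3900 ≈ 641.695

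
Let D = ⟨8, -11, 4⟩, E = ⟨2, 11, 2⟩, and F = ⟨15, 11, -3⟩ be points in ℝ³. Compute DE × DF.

(-110, -56, -286)

DE = (-6, 22, -2)
DF = (7, 22, -7)
i: 22·(-7) - (-2)·22 = -154 - (-44) = -110
j: (-2)·7 - (-6)·(-7) = -14 - 42 = -56
k: (-6)·22 - 22·7 = -132 - 154 = -286
DE × DF = (-110, -56, -286)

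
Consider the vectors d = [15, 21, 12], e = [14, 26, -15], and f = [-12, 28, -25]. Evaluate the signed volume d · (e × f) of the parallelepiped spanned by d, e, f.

e × f:
i: 26·(-25) - (-15)·28 = -650 - (-420) = -230
j: (-15)·(-12) - 14·(-25) = 180 - (-350) = 530
k: 14·28 - 26·(-12) = 392 - (-312) = 704
e × f = (-230, 530, 704)
d · (e × f) = 15·(-230) + 21·530 + 12·704 = -3450 + 11130 + 8448 = 16128

16128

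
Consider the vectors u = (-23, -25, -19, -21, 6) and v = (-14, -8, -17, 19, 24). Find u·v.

590

u · v = (-23)·(-14) + (-25)·(-8) + (-19)·(-17) + (-21)·19 + 6·24 = 322 + 200 + 323 - 399 + 144 = 590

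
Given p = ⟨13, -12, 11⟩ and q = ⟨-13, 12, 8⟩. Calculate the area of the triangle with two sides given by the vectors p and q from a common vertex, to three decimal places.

168.072

i: (-12)·8 - 11·12 = -96 - 132 = -228
j: 11·(-13) - 13·8 = -143 - 104 = -247
k: 13·12 - (-12)·(-13) = 156 - 156 = 0
p × q = (-228, -247, 0)
|p × q| = √((-228)² + (-247)² + 0²) = √112993 ≈ 336.1443
area = ½ · 336.1443 ≈ 168.072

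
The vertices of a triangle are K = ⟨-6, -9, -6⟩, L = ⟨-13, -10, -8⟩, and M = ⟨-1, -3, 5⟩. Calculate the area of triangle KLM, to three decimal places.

KL = (-7, -1, -2),  KM = (5, 6, 11)
i: (-1)·11 - (-2)·6 = -11 - (-12) = 1
j: (-2)·5 - (-7)·11 = -10 - (-77) = 67
k: (-7)·6 - (-1)·5 = -42 - (-5) = -37
KL × KM = (1, 67, -37)
|KL × KM| = √5859 ≈ 76.5441
area = ½ · 76.5441 ≈ 38.272

38.272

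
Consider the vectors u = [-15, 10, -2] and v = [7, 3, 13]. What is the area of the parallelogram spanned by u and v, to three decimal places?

i: 10·13 - (-2)·3 = 130 - (-6) = 136
j: (-2)·7 - (-15)·13 = -14 - (-195) = 181
k: (-15)·3 - 10·7 = -45 - 70 = -115
u × v = (136, 181, -115)
|u × v| = √(136² + 181² + (-115)²) = √64482 ≈ 253.9331

253.933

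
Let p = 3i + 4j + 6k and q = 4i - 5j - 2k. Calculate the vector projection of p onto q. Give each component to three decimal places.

(-1.778, 2.222, 0.889)

p · q = 3·4 + 4·(-5) + 6·(-2) = 12 - 20 - 12 = -20
|q|² = 16 + 25 + 4 = 45
proj_q p = (-20/45) · (4, -5, -2) ≈ (-1.778, 2.222, 0.889)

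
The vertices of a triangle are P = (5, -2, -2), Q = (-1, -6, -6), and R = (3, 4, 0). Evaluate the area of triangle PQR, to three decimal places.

25.456

PQ = (-6, -4, -4),  PR = (-2, 6, 2)
i: (-4)·2 - (-4)·6 = -8 - (-24) = 16
j: (-4)·(-2) - (-6)·2 = 8 - (-12) = 20
k: (-6)·6 - (-4)·(-2) = -36 - 8 = -44
PQ × PR = (16, 20, -44)
|PQ × PR| = √2592 ≈ 50.9117
area = ½ · 50.9117 ≈ 25.456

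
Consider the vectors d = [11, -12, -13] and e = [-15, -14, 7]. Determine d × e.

(-266, 118, -334)

i: (-12)·7 - (-13)·(-14) = -84 - 182 = -266
j: (-13)·(-15) - 11·7 = 195 - 77 = 118
k: 11·(-14) - (-12)·(-15) = -154 - 180 = -334
d × e = (-266, 118, -334)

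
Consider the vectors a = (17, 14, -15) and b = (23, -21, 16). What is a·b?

a · b = 17·23 + 14·(-21) + (-15)·16 = 391 - 294 - 240 = -143

-143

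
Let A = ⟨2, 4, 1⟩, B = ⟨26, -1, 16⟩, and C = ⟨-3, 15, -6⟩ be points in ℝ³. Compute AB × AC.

(-130, 93, 239)

AB = (24, -5, 15)
AC = (-5, 11, -7)
i: (-5)·(-7) - 15·11 = 35 - 165 = -130
j: 15·(-5) - 24·(-7) = -75 - (-168) = 93
k: 24·11 - (-5)·(-5) = 264 - 25 = 239
AB × AC = (-130, 93, 239)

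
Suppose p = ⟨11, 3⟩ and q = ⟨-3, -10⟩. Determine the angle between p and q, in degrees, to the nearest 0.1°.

p · q = 11·(-3) + 3·(-10) = -33 - 30 = -63
|p|² = 121 + 9 = 130,  |p| = √130 ≈ 11.401754
|q|² = 9 + 100 = 109,  |q| = √109 ≈ 10.440307
cos θ = -63 / (11.401754 · 10.440307) ≈ -0.52924
θ = arccos(-0.52924) ≈ 122.0°

122.0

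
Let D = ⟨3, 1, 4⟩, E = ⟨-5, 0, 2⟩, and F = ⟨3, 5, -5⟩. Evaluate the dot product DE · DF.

DE = E − D = (-8, -1, -2)
DF = F − D = (0, 4, -9)
DE · DF = (-8)·0 + (-1)·4 + (-2)·(-9) = 0 - 4 + 18 = 14

14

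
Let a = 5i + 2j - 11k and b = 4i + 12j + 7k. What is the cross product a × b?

i: 2·7 - (-11)·12 = 14 - (-132) = 146
j: (-11)·4 - 5·7 = -44 - 35 = -79
k: 5·12 - 2·4 = 60 - 8 = 52
a × b = (146, -79, 52)

(146, -79, 52)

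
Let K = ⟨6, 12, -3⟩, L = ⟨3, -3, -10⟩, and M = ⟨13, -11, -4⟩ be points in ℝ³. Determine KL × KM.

KL = (-3, -15, -7)
KM = (7, -23, -1)
i: (-15)·(-1) - (-7)·(-23) = 15 - 161 = -146
j: (-7)·7 - (-3)·(-1) = -49 - 3 = -52
k: (-3)·(-23) - (-15)·7 = 69 - (-105) = 174
KL × KM = (-146, -52, 174)

(-146, -52, 174)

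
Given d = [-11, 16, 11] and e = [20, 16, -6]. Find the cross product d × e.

i: 16·(-6) - 11·16 = -96 - 176 = -272
j: 11·20 - (-11)·(-6) = 220 - 66 = 154
k: (-11)·16 - 16·20 = -176 - 320 = -496
d × e = (-272, 154, -496)

(-272, 154, -496)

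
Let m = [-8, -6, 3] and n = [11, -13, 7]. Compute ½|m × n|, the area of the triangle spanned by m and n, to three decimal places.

i: (-6)·7 - 3·(-13) = -42 - (-39) = -3
j: 3·11 - (-8)·7 = 33 - (-56) = 89
k: (-8)·(-13) - (-6)·11 = 104 - (-66) = 170
m × n = (-3, 89, 170)
|m × n| = √((-3)² + 89² + 170²) = √36830 ≈ 191.9114
area = ½ · 191.9114 ≈ 95.956

95.956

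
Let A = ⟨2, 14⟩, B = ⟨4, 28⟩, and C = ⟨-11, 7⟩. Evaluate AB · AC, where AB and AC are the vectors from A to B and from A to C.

AB = B − A = (2, 14)
AC = C − A = (-13, -7)
AB · AC = 2·(-13) + 14·(-7) = -26 - 98 = -124

-124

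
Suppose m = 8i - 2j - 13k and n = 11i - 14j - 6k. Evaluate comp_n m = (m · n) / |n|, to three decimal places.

m · n = 8·11 + (-2)·(-14) + (-13)·(-6) = 88 + 28 + 78 = 194
|n| = √(121 + 196 + 36) = √353 ≈ 18.7883
comp_n m = 194 / √353 ≈ 10.326

10.326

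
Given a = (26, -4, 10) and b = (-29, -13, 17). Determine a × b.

i: (-4)·17 - 10·(-13) = -68 - (-130) = 62
j: 10·(-29) - 26·17 = -290 - 442 = -732
k: 26·(-13) - (-4)·(-29) = -338 - 116 = -454
a × b = (62, -732, -454)

(62, -732, -454)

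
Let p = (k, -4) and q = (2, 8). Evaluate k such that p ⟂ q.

p · q = k·2 + (-4)·8 = -32 + 2k
Set equal to 0: 2k = 32, so k = 16.

16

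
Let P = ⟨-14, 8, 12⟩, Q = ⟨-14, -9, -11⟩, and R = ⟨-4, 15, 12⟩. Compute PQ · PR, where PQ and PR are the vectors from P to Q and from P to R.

PQ = Q − P = (0, -17, -23)
PR = R − P = (10, 7, 0)
PQ · PR = 0·10 + (-17)·7 + (-23)·0 = 0 - 119 + 0 = -119

-119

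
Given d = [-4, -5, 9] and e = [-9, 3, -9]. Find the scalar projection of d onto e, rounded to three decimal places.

d · e = (-4)·(-9) + (-5)·3 + 9·(-9) = 36 - 15 - 81 = -60
|e| = √(81 + 9 + 81) = √171 ≈ 13.0767
comp_e d = -60 / √171 ≈ -4.588

-4.588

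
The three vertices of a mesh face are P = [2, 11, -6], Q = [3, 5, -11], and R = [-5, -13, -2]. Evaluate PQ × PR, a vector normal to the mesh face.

PQ = (1, -6, -5)
PR = (-7, -24, 4)
i: (-6)·4 - (-5)·(-24) = -24 - 120 = -144
j: (-5)·(-7) - 1·4 = 35 - 4 = 31
k: 1·(-24) - (-6)·(-7) = -24 - 42 = -66
PQ × PR = (-144, 31, -66)

(-144, 31, -66)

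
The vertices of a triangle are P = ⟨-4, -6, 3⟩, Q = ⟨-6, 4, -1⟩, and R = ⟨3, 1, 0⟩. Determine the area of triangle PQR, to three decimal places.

PQ = (-2, 10, -4),  PR = (7, 7, -3)
i: 10·(-3) - (-4)·7 = -30 - (-28) = -2
j: (-4)·7 - (-2)·(-3) = -28 - 6 = -34
k: (-2)·7 - 10·7 = -14 - 70 = -84
PQ × PR = (-2, -34, -84)
|PQ × PR| = √8216 ≈ 90.6422
area = ½ · 90.6422 ≈ 45.321

45.321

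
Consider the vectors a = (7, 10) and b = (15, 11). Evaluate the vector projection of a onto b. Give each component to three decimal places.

(9.321, 6.835)

a · b = 7·15 + 10·11 = 105 + 110 = 215
|b|² = 225 + 121 = 346
proj_b a = (215/346) · (15, 11) ≈ (9.321, 6.835)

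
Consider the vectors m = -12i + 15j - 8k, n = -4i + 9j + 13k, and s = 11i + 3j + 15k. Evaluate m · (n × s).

n × s:
i: 9·15 - 13·3 = 135 - 39 = 96
j: 13·11 - (-4)·15 = 143 - (-60) = 203
k: (-4)·3 - 9·11 = -12 - 99 = -111
n × s = (96, 203, -111)
m · (n × s) = (-12)·96 + 15·203 + (-8)·(-111) = -1152 + 3045 + 888 = 2781

2781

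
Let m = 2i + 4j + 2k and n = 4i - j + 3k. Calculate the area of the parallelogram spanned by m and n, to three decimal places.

22.891

i: 4·3 - 2·(-1) = 12 - (-2) = 14
j: 2·4 - 2·3 = 8 - 6 = 2
k: 2·(-1) - 4·4 = -2 - 16 = -18
m × n = (14, 2, -18)
|m × n| = √(14² + 2² + (-18)²) = √524 ≈ 22.8910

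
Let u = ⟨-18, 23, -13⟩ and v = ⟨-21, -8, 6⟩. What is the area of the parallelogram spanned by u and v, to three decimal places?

i: 23·6 - (-13)·(-8) = 138 - 104 = 34
j: (-13)·(-21) - (-18)·6 = 273 - (-108) = 381
k: (-18)·(-8) - 23·(-21) = 144 - (-483) = 627
u × v = (34, 381, 627)
|u × v| = √(34² + 381² + 627²) = √539446 ≈ 734.4699

734.470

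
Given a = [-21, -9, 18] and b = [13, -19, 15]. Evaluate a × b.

(207, 549, 516)

i: (-9)·15 - 18·(-19) = -135 - (-342) = 207
j: 18·13 - (-21)·15 = 234 - (-315) = 549
k: (-21)·(-19) - (-9)·13 = 399 - (-117) = 516
a × b = (207, 549, 516)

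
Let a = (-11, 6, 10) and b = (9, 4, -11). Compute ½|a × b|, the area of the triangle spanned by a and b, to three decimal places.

i: 6·(-11) - 10·4 = -66 - 40 = -106
j: 10·9 - (-11)·(-11) = 90 - 121 = -31
k: (-11)·4 - 6·9 = -44 - 54 = -98
a × b = (-106, -31, -98)
|a × b| = √((-106)² + (-31)² + (-98)²) = √21801 ≈ 147.6516
area = ½ · 147.6516 ≈ 73.826

73.826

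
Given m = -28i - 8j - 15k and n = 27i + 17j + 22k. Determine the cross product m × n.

(79, 211, -260)

i: (-8)·22 - (-15)·17 = -176 - (-255) = 79
j: (-15)·27 - (-28)·22 = -405 - (-616) = 211
k: (-28)·17 - (-8)·27 = -476 - (-216) = -260
m × n = (79, 211, -260)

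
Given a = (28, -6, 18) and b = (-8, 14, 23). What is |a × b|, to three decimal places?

944.129

i: (-6)·23 - 18·14 = -138 - 252 = -390
j: 18·(-8) - 28·23 = -144 - 644 = -788
k: 28·14 - (-6)·(-8) = 392 - 48 = 344
a × b = (-390, -788, 344)
|a × b| = √((-390)² + (-788)² + 344²) = √891380 ≈ 944.1292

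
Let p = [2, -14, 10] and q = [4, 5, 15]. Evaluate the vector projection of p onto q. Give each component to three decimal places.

p · q = 2·4 + (-14)·5 + 10·15 = 8 - 70 + 150 = 88
|q|² = 16 + 25 + 225 = 266
proj_q p = (88/266) · (4, 5, 15) ≈ (1.323, 1.654, 4.962)

(1.323, 1.654, 4.962)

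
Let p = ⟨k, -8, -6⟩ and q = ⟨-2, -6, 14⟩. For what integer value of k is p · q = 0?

p · q = k·(-2) + (-8)·(-6) + (-6)·14 = -36 - 2k
Set equal to 0: -2k = 36, so k = -18.

-18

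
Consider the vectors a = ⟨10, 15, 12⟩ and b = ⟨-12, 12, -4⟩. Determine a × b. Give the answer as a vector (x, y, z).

i: 15·(-4) - 12·12 = -60 - 144 = -204
j: 12·(-12) - 10·(-4) = -144 - (-40) = -104
k: 10·12 - 15·(-12) = 120 - (-180) = 300
a × b = (-204, -104, 300)

(-204, -104, 300)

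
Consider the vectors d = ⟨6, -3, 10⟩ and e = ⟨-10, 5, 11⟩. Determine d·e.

d · e = 6·(-10) + (-3)·5 + 10·11 = -60 - 15 + 110 = 35

35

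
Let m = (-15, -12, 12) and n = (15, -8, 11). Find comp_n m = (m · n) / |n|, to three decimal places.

m · n = (-15)·15 + (-12)·(-8) + 12·11 = -225 + 96 + 132 = 3
|n| = √(225 + 64 + 121) = √410 ≈ 20.2485
comp_n m = 3 / √410 ≈ 0.148

0.148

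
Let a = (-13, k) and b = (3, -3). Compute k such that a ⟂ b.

-13

a · b = (-13)·3 + k·(-3) = -39 - 3k
Set equal to 0: -3k = 39, so k = -13.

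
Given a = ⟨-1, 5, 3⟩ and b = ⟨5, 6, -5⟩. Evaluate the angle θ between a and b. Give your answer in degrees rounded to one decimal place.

79.5

a · b = (-1)·5 + 5·6 + 3·(-5) = -5 + 30 - 15 = 10
|a|² = 1 + 25 + 9 = 35,  |a| = √35 ≈ 5.916080
|b|² = 25 + 36 + 25 = 86,  |b| = √86 ≈ 9.273618
cos θ = 10 / (5.916080 · 9.273618) ≈ 0.18227
θ = arccos(0.18227) ≈ 79.5°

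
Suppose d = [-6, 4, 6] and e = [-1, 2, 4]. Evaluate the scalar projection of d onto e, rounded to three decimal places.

8.292

d · e = (-6)·(-1) + 4·2 + 6·4 = 6 + 8 + 24 = 38
|e| = √(1 + 4 + 16) = √21 ≈ 4.5826
comp_e d = 38 / √21 ≈ 8.292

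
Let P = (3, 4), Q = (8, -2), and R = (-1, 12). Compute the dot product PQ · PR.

-68

PQ = Q − P = (5, -6)
PR = R − P = (-4, 8)
PQ · PR = 5·(-4) + (-6)·8 = -20 - 48 = -68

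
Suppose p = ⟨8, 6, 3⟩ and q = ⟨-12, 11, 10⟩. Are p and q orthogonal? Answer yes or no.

p · q = 8·(-12) + 6·11 + 3·10 = -96 + 66 + 30 = 0
Zero, so the vectors are orthogonal.

yes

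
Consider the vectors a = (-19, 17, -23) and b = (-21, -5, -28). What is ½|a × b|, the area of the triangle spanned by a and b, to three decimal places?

372.822

i: 17·(-28) - (-23)·(-5) = -476 - 115 = -591
j: (-23)·(-21) - (-19)·(-28) = 483 - 532 = -49
k: (-19)·(-5) - 17·(-21) = 95 - (-357) = 452
a × b = (-591, -49, 452)
|a × b| = √((-591)² + (-49)² + 452²) = √555986 ≈ 745.6447
area = ½ · 745.6447 ≈ 372.822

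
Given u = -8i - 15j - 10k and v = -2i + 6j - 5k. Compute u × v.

i: (-15)·(-5) - (-10)·6 = 75 - (-60) = 135
j: (-10)·(-2) - (-8)·(-5) = 20 - 40 = -20
k: (-8)·6 - (-15)·(-2) = -48 - 30 = -78
u × v = (135, -20, -78)

(135, -20, -78)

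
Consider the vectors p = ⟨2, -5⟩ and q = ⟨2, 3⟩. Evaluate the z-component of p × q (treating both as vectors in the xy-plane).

16

2·3 - (-5)·2 = 6 - (-10) = 16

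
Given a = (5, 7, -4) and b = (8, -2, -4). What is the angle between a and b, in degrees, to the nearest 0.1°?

61.1

a · b = 5·8 + 7·(-2) + (-4)·(-4) = 40 - 14 + 16 = 42
|a|² = 25 + 49 + 16 = 90,  |a| = √90 ≈ 9.486833
|b|² = 64 + 4 + 16 = 84,  |b| = √84 ≈ 9.165151
cos θ = 42 / (9.486833 · 9.165151) ≈ 0.48305
θ = arccos(0.48305) ≈ 61.1°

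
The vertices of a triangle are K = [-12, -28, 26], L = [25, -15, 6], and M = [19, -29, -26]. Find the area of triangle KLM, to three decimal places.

KL = (37, 13, -20),  KM = (31, -1, -52)
i: 13·(-52) - (-20)·(-1) = -676 - 20 = -696
j: (-20)·31 - 37·(-52) = -620 - (-1924) = 1304
k: 37·(-1) - 13·31 = -37 - 403 = -440
KL × KM = (-696, 1304, -440)
|KL × KM| = √2378432 ≈ 1542.2166
area = ½ · 1542.2166 ≈ 771.108

771.108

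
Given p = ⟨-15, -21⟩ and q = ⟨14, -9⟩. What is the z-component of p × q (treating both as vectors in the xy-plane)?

429

(-15)·(-9) - (-21)·14 = 135 - (-294) = 429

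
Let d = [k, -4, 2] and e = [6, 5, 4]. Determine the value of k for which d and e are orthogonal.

d · e = k·6 + (-4)·5 + 2·4 = -12 + 6k
Set equal to 0: 6k = 12, so k = 2.

2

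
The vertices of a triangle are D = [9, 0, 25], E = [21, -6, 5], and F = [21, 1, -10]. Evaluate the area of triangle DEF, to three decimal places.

DE = (12, -6, -20),  DF = (12, 1, -35)
i: (-6)·(-35) - (-20)·1 = 210 - (-20) = 230
j: (-20)·12 - 12·(-35) = -240 - (-420) = 180
k: 12·1 - (-6)·12 = 12 - (-72) = 84
DE × DF = (230, 180, 84)
|DE × DF| = √92356 ≈ 303.9013
area = ½ · 303.9013 ≈ 151.951

151.951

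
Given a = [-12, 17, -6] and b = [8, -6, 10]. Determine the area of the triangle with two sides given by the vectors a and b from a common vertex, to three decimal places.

i: 17·10 - (-6)·(-6) = 170 - 36 = 134
j: (-6)·8 - (-12)·10 = -48 - (-120) = 72
k: (-12)·(-6) - 17·8 = 72 - 136 = -64
a × b = (134, 72, -64)
|a × b| = √(134² + 72² + (-64)²) = √27236 ≈ 165.0333
area = ½ · 165.0333 ≈ 82.517

82.517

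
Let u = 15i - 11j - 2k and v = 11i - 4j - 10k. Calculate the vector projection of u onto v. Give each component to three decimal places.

(10.629, -3.865, -9.662)

u · v = 15·11 + (-11)·(-4) + (-2)·(-10) = 165 + 44 + 20 = 229
|v|² = 121 + 16 + 100 = 237
proj_v u = (229/237) · (11, -4, -10) ≈ (10.629, -3.865, -9.662)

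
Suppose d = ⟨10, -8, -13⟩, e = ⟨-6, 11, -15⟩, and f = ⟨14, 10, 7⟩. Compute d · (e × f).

6396

e × f:
i: 11·7 - (-15)·10 = 77 - (-150) = 227
j: (-15)·14 - (-6)·7 = -210 - (-42) = -168
k: (-6)·10 - 11·14 = -60 - 154 = -214
e × f = (227, -168, -214)
d · (e × f) = 10·227 + (-8)·(-168) + (-13)·(-214) = 2270 + 1344 + 2782 = 6396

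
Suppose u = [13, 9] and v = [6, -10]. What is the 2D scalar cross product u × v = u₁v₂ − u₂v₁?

-184

13·(-10) - 9·6 = -130 - 54 = -184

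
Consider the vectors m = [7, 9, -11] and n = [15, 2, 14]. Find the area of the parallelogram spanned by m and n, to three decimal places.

i: 9·14 - (-11)·2 = 126 - (-22) = 148
j: (-11)·15 - 7·14 = -165 - 98 = -263
k: 7·2 - 9·15 = 14 - 135 = -121
m × n = (148, -263, -121)
|m × n| = √(148² + (-263)² + (-121)²) = √105714 ≈ 325.1369

325.137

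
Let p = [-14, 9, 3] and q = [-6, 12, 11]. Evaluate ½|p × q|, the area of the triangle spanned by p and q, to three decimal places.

94.155

i: 9·11 - 3·12 = 99 - 36 = 63
j: 3·(-6) - (-14)·11 = -18 - (-154) = 136
k: (-14)·12 - 9·(-6) = -168 - (-54) = -114
p × q = (63, 136, -114)
|p × q| = √(63² + 136² + (-114)²) = √35461 ≈ 188.3109
area = ½ · 188.3109 ≈ 94.155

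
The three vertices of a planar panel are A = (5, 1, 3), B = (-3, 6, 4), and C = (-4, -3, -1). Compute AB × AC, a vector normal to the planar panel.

(-16, -41, 77)

AB = (-8, 5, 1)
AC = (-9, -4, -4)
i: 5·(-4) - 1·(-4) = -20 - (-4) = -16
j: 1·(-9) - (-8)·(-4) = -9 - 32 = -41
k: (-8)·(-4) - 5·(-9) = 32 - (-45) = 77
AB × AC = (-16, -41, 77)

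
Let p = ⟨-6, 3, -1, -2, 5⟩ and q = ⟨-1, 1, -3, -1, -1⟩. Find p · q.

p · q = (-6)·(-1) + 3·1 + (-1)·(-3) + (-2)·(-1) + 5·(-1) = 6 + 3 + 3 + 2 - 5 = 9

9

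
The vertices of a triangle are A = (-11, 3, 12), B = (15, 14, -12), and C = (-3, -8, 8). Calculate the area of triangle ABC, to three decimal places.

AB = (26, 11, -24),  AC = (8, -11, -4)
i: 11·(-4) - (-24)·(-11) = -44 - 264 = -308
j: (-24)·8 - 26·(-4) = -192 - (-104) = -88
k: 26·(-11) - 11·8 = -286 - 88 = -374
AB × AC = (-308, -88, -374)
|AB × AC| = √242484 ≈ 492.4266
area = ½ · 492.4266 ≈ 246.213

246.213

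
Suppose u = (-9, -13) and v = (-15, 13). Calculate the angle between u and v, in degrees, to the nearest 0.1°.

u · v = (-9)·(-15) + (-13)·13 = 135 - 169 = -34
|u|² = 81 + 169 = 250,  |u| = √250 ≈ 15.811388
|v|² = 225 + 169 = 394,  |v| = √394 ≈ 19.849433
cos θ = -34 / (15.811388 · 19.849433) ≈ -0.10833
θ = arccos(-0.10833) ≈ 96.2°

96.2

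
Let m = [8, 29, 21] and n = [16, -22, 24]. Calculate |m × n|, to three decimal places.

i: 29·24 - 21·(-22) = 696 - (-462) = 1158
j: 21·16 - 8·24 = 336 - 192 = 144
k: 8·(-22) - 29·16 = -176 - 464 = -640
m × n = (1158, 144, -640)
|m × n| = √(1158² + 144² + (-640)²) = √1771300 ≈ 1330.9019

1330.902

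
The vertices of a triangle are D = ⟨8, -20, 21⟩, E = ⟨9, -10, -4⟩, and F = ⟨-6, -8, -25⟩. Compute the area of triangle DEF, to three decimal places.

226.672

DE = (1, 10, -25),  DF = (-14, 12, -46)
i: 10·(-46) - (-25)·12 = -460 - (-300) = -160
j: (-25)·(-14) - 1·(-46) = 350 - (-46) = 396
k: 1·12 - 10·(-14) = 12 - (-140) = 152
DE × DF = (-160, 396, 152)
|DE × DF| = √205520 ≈ 453.3431
area = ½ · 453.3431 ≈ 226.672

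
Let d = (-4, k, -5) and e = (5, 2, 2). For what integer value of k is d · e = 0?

15

d · e = (-4)·5 + k·2 + (-5)·2 = -30 + 2k
Set equal to 0: 2k = 30, so k = 15.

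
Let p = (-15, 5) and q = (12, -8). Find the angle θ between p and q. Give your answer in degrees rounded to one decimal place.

164.7

p · q = (-15)·12 + 5·(-8) = -180 - 40 = -220
|p|² = 225 + 25 = 250,  |p| = √250 ≈ 15.811388
|q|² = 144 + 64 = 208,  |q| = √208 ≈ 14.422205
cos θ = -220 / (15.811388 · 14.422205) ≈ -0.96476
θ = arccos(-0.96476) ≈ 164.7°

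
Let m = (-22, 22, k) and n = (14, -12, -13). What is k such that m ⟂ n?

m · n = (-22)·14 + 22·(-12) + k·(-13) = -572 - 13k
Set equal to 0: -13k = 572, so k = -44.

-44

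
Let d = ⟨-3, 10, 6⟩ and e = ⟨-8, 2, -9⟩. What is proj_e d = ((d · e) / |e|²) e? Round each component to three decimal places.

(0.537, -0.134, 0.604)

d · e = (-3)·(-8) + 10·2 + 6·(-9) = 24 + 20 - 54 = -10
|e|² = 64 + 4 + 81 = 149
proj_e d = (-10/149) · (-8, 2, -9) ≈ (0.537, -0.134, 0.604)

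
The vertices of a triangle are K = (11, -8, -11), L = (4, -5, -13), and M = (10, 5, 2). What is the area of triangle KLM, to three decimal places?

KL = (-7, 3, -2),  KM = (-1, 13, 13)
i: 3·13 - (-2)·13 = 39 - (-26) = 65
j: (-2)·(-1) - (-7)·13 = 2 - (-91) = 93
k: (-7)·13 - 3·(-1) = -91 - (-3) = -88
KL × KM = (65, 93, -88)
|KL × KM| = √20618 ≈ 143.5897
area = ½ · 143.5897 ≈ 71.795

71.795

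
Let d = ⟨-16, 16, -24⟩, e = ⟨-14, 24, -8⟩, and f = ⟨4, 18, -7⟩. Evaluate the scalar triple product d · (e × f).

6656

e × f:
i: 24·(-7) - (-8)·18 = -168 - (-144) = -24
j: (-8)·4 - (-14)·(-7) = -32 - 98 = -130
k: (-14)·18 - 24·4 = -252 - 96 = -348
e × f = (-24, -130, -348)
d · (e × f) = (-16)·(-24) + 16·(-130) + (-24)·(-348) = 384 - 2080 + 8352 = 6656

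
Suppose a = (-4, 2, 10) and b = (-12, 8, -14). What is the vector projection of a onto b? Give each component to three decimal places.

(2.257, -1.505, 2.634)

a · b = (-4)·(-12) + 2·8 + 10·(-14) = 48 + 16 - 140 = -76
|b|² = 144 + 64 + 196 = 404
proj_b a = (-76/404) · (-12, 8, -14) ≈ (2.257, -1.505, 2.634)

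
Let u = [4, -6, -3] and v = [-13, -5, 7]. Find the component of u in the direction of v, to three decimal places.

-2.758

u · v = 4·(-13) + (-6)·(-5) + (-3)·7 = -52 + 30 - 21 = -43
|v| = √(169 + 25 + 49) = √243 ≈ 15.5885
comp_v u = -43 / √243 ≈ -2.758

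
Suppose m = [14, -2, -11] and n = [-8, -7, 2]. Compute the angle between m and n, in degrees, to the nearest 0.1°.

128.3

m · n = 14·(-8) + (-2)·(-7) + (-11)·2 = -112 + 14 - 22 = -120
|m|² = 196 + 4 + 121 = 321,  |m| = √321 ≈ 17.916473
|n|² = 64 + 49 + 4 = 117,  |n| = √117 ≈ 10.816654
cos θ = -120 / (17.916473 · 10.816654) ≈ -0.61921
θ = arccos(-0.61921) ≈ 128.3°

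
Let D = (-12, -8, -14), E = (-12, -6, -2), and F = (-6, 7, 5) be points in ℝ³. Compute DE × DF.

DE = (0, 2, 12)
DF = (6, 15, 19)
i: 2·19 - 12·15 = 38 - 180 = -142
j: 12·6 - 0·19 = 72 - 0 = 72
k: 0·15 - 2·6 = 0 - 12 = -12
DE × DF = (-142, 72, -12)

(-142, 72, -12)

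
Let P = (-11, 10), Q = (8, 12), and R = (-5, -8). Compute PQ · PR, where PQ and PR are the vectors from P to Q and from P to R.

78

PQ = Q − P = (19, 2)
PR = R − P = (6, -18)
PQ · PR = 19·6 + 2·(-18) = 114 - 36 = 78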